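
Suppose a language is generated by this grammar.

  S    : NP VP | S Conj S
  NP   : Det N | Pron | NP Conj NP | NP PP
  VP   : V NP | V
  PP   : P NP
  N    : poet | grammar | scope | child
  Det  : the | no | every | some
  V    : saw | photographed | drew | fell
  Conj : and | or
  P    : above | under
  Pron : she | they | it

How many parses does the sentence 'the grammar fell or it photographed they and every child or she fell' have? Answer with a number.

4

Two of the 4 distinct bracketings:
[S [S [NP [Det the] [N grammar]] [VP [V fell]]] [Conj or] [S [S [NP [Pron it]] [VP [V photographed] [NP [Pron they]]]] [Conj and] [S [NP [NP [Det every] [N child]] [Conj or] [NP [Pron she]]] [VP [V fell]]]]]
[S [S [NP [Det the] [N grammar]] [VP [V fell]]] [Conj or] [S [S [NP [Pron it]] [VP [V photographed] [NP [NP [Pron they]] [Conj and] [NP [Det every] [N child]]]]] [Conj or] [S [NP [Pron she]] [VP [V fell]]]]]
The trees differ in how a recursive rule is bracketed over the same span.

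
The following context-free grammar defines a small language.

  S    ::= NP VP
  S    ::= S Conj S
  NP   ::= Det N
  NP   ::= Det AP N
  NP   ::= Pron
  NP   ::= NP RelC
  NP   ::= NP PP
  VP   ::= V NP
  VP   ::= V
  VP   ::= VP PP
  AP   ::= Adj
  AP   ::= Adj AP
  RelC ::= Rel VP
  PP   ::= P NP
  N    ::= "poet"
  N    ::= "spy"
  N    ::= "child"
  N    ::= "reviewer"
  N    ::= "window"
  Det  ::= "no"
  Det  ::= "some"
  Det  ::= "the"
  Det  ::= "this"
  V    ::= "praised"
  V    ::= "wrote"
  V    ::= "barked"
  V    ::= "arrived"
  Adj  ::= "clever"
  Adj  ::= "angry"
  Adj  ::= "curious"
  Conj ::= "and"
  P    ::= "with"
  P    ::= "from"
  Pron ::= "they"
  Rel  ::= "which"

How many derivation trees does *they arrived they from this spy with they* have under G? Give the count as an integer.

Two of the 5 distinct bracketings:
[S [NP [Pron they]] [VP [V arrived] [NP [NP [Pron they]] [PP [P from] [NP [NP [Det this] [N spy]] [PP [P with] [NP [Pron they]]]]]]]]
[S [NP [Pron they]] [VP [V arrived] [NP [NP [NP [Pron they]] [PP [P from] [NP [Det this] [N spy]]]] [PP [P with] [NP [Pron they]]]]]]
The trees differ in how a recursive rule is bracketed over the same span.

5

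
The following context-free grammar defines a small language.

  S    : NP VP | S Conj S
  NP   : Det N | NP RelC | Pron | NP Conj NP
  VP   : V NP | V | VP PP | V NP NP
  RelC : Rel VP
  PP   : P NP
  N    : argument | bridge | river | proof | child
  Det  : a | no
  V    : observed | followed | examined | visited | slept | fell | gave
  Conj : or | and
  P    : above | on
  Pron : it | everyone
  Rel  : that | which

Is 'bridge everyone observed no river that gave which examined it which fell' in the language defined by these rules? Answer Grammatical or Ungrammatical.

Ungrammatical

For S → NP VP, no prefix of the string parses as an NP. The alternative S rule S → S Conj S likewise has no satisfying split.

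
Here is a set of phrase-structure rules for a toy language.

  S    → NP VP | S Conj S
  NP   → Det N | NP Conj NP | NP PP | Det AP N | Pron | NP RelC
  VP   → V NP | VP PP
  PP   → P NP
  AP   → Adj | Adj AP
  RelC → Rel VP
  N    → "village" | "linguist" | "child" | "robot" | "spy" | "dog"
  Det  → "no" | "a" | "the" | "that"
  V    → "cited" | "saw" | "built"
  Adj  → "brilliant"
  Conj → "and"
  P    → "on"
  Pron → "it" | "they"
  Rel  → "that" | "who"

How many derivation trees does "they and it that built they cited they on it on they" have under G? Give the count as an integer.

10

Two of the 10 distinct bracketings:
[S [NP [NP [Pron they]] [Conj and] [NP [NP [Pron it]] [RelC [Rel that] [VP [V built] [NP [Pron they]]]]]] [VP [V cited] [NP [NP [Pron they]] [PP [P on] [NP [NP [Pron it]] [PP [P on] [NP [Pron they]]]]]]]]
[S [NP [NP [Pron they]] [Conj and] [NP [NP [Pron it]] [RelC [Rel that] [VP [V built] [NP [Pron they]]]]]] [VP [V cited] [NP [NP [NP [Pron they]] [PP [P on] [NP [Pron it]]]] [PP [P on] [NP [Pron they]]]]]]
The trees differ in how a recursive rule is bracketed over the same span.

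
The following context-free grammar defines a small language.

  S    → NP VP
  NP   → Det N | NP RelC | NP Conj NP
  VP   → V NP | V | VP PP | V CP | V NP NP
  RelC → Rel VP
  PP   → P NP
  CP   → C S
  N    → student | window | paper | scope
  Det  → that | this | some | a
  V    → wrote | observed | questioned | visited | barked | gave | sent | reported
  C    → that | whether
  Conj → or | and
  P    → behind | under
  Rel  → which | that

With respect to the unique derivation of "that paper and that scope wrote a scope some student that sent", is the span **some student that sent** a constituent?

Yes

[S [NP [NP [Det that] [N paper]] [Conj and] [NP [Det that] [N scope]]] [VP [V wrote] [NP [Det a] [N scope]] [NP [NP [Det some] [N student]] [RelC [Rel that] [VP [V sent]]]]]]
The words 'some student that sent' are exhaustively dominated by a single NP node (built by NP → NP RelC), so they form a constituent.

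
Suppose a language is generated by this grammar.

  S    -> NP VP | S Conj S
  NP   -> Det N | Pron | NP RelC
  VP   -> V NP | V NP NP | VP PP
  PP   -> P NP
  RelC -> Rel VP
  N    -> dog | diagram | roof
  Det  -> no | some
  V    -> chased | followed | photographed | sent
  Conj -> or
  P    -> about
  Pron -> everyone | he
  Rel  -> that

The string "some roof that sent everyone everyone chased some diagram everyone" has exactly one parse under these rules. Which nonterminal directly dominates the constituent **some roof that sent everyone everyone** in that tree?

S
  NP
    NP
      Det: some
      N: roof
    RelC
      Rel: that
      VP
        V: sent
        NP
          Pron: everyone
        NP
          Pron: everyone
  VP
    V: chased
    NP
      Det: some
      N: diagram
    NP
      Pron: everyone
The span 'some roof that sent everyone everyone' is the NP node built by NP → NP RelC.
Its mother is the S built by S → NP VP.

S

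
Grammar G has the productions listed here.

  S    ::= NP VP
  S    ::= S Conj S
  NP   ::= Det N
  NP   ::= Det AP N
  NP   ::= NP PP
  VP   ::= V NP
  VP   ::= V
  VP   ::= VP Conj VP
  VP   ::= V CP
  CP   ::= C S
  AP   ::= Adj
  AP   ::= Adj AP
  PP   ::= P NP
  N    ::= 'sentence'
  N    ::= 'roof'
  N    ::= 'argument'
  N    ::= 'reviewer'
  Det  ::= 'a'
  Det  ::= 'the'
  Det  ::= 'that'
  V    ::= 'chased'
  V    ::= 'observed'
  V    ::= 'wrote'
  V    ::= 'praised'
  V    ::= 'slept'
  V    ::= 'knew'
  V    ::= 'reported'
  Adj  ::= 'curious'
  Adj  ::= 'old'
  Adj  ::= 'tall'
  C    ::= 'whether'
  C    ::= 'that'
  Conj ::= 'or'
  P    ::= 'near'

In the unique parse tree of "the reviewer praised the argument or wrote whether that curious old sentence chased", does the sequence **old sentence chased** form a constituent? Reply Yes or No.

[S [NP [Det the] [N reviewer]] [VP [VP [V praised] [NP [Det the] [N argument]]] [Conj or] [VP [V wrote] [CP [C whether] [S [NP [Det that] [AP [Adj curious] [AP [Adj old]]] [N sentence]] [VP [V chased]]]]]]]
The smallest constituent containing 'old sentence chased' is the S spanning 'that curious old sentence chased'; no single node in the tree dominates exactly the given words.

No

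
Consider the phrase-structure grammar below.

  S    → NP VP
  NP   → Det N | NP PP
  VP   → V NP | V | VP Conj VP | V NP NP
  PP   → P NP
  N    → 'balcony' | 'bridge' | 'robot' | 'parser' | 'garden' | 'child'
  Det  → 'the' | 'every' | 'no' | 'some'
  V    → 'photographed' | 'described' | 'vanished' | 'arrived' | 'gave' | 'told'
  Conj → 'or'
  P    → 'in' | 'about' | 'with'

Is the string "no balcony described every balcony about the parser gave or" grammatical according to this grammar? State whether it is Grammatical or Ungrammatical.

Ungrammatical

For S → NP VP, the only prefix that parses as NP is 'no balcony', but the remainder 'described every balcony about the parser gave or' is not a VP under these rules.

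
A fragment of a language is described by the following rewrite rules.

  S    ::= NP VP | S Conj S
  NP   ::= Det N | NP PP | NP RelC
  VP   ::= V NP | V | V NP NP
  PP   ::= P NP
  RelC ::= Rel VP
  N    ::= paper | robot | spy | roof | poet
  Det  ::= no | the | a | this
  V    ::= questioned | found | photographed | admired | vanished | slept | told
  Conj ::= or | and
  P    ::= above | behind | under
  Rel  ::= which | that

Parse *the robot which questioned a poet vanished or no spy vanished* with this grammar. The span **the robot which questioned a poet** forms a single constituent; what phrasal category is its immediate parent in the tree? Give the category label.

S
  S
    NP
      NP
        Det: the
        N: robot
      RelC
        Rel: which
        VP
          V: questioned
          NP
            Det: a
            N: poet
    VP
      V: vanished
  Conj: or
  S
    NP
      Det: no
      N: spy
    VP
      V: vanished
The span 'the robot which questioned a poet' is the NP node built by NP → NP RelC.
Its mother is the S built by S → NP VP.

S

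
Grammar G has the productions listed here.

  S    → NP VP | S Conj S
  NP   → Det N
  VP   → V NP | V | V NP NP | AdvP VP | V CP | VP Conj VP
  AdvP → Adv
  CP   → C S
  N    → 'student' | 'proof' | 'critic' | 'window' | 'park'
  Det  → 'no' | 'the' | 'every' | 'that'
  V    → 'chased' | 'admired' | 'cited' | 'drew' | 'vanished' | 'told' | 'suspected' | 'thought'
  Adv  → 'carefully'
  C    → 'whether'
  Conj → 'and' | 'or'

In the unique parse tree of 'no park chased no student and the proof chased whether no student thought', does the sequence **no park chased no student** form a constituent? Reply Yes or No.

Yes

[S [S [NP [Det no] [N park]] [VP [V chased] [NP [Det no] [N student]]]] [Conj and] [S [NP [Det the] [N proof]] [VP [V chased] [CP [C whether] [S [NP [Det no] [N student]] [VP [V thought]]]]]]]
The words 'no park chased no student' are exhaustively dominated by a single S node (built by S → NP VP), so they form a constituent.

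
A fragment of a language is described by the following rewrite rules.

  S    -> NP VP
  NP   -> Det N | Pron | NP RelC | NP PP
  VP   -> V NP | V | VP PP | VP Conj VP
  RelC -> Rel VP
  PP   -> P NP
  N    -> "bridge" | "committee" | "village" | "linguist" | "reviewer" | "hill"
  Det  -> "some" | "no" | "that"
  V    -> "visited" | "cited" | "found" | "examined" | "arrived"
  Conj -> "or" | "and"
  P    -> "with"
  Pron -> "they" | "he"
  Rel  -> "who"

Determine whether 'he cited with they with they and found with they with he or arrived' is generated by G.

S
  NP
    Pron: he
  VP
    VP
      VP
        V: cited
      PP
        P: with
        NP
          NP
            Pron: they
          PP
            P: with
            NP
              Pron: they
    Conj: and
    VP
      VP
        VP
          V: found
        PP
          P: with
          NP
            NP
              Pron: they
            PP
              P: with
              NP
                Pron: he
      Conj: or
      VP
        V: arrived
Each bracket corresponds to one application of a listed rule, so the string is derivable from S.

Grammatical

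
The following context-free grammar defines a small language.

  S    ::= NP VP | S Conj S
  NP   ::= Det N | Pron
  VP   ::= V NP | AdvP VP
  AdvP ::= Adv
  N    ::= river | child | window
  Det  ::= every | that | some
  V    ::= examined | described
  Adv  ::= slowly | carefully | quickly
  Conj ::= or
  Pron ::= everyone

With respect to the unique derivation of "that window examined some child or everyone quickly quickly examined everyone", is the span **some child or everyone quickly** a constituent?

No

[S [S [NP [Det that] [N window]] [VP [V examined] [NP [Det some] [N child]]]] [Conj or] [S [NP [Pron everyone]] [VP [AdvP [Adv quickly]] [VP [AdvP [Adv quickly]] [VP [V examined] [NP [Pron everyone]]]]]]]
The smallest constituent containing 'some child or everyone quickly' is the S spanning 'that window examined some child or everyone quickly quickly examined everyone'; no single node in the tree dominates exactly the given words.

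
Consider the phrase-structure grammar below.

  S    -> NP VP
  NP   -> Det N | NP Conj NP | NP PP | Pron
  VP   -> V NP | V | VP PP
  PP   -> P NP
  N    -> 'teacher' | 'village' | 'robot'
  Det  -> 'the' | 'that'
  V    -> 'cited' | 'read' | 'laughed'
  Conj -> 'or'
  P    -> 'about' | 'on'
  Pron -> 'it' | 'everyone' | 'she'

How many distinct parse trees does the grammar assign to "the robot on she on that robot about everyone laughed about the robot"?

5

Two of the 5 distinct bracketings:
[S [NP [NP [Det the] [N robot]] [PP [P on] [NP [NP [Pron she]] [PP [P on] [NP [NP [Det that] [N robot]] [PP [P about] [NP [Pron everyone]]]]]]]] [VP [VP [V laughed]] [PP [P about] [NP [Det the] [N robot]]]]]
[S [NP [NP [Det the] [N robot]] [PP [P on] [NP [NP [NP [Pron she]] [PP [P on] [NP [Det that] [N robot]]]] [PP [P about] [NP [Pron everyone]]]]]] [VP [VP [V laughed]] [PP [P about] [NP [Det the] [N robot]]]]]
The trees differ in how a recursive rule is bracketed over the same span.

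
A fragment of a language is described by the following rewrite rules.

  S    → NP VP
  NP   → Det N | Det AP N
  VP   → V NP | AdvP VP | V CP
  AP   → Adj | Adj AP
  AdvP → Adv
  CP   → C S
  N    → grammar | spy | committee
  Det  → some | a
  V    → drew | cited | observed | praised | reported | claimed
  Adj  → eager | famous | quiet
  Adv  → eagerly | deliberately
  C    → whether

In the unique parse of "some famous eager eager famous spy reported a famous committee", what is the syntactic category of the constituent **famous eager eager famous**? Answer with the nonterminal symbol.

AP

S
  NP
    Det: some
    AP
      Adj: famous
      AP
        Adj: eager
        AP
          Adj: eager
          AP
            Adj: famous
    N: spy
  VP
    V: reported
    NP
      Det: a
      AP
        Adj: famous
      N: committee
The span 'famous eager eager famous' is the AP node built by AP → Adj AP.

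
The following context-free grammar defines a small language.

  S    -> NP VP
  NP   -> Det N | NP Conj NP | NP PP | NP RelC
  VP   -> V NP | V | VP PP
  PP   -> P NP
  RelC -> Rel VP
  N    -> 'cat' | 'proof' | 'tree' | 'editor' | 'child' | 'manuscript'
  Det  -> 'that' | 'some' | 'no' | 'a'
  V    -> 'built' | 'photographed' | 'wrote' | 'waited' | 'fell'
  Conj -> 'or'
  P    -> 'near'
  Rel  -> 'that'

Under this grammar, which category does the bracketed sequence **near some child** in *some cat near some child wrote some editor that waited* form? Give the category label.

[S [NP [NP [Det some] [N cat]] [PP [P near] [NP [Det some] [N child]]]] [VP [V wrote] [NP [NP [Det some] [N editor]] [RelC [Rel that] [VP [V waited]]]]]]
The span 'near some child' is the PP node built by PP → P NP.

PP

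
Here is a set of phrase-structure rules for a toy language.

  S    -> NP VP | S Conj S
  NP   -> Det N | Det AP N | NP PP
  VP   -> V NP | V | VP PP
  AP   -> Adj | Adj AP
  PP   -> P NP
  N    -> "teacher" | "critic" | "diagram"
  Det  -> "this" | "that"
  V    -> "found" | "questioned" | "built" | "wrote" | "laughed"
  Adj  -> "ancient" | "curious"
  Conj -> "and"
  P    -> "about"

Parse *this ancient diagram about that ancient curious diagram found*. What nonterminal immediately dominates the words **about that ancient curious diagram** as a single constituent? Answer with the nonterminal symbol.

[S [NP [NP [Det this] [AP [Adj ancient]] [N diagram]] [PP [P about] [NP [Det that] [AP [Adj ancient] [AP [Adj curious]]] [N diagram]]]] [VP [V found]]]
The span 'about that ancient curious diagram' is the PP node built by PP → P NP.

PP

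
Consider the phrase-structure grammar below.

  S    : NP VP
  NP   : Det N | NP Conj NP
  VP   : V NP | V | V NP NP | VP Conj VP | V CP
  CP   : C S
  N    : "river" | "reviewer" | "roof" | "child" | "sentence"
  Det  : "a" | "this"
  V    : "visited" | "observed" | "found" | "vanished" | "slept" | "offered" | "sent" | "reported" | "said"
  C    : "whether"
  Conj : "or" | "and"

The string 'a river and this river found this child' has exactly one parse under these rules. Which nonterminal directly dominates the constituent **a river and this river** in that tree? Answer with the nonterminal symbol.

S

[S [NP [NP [Det a] [N river]] [Conj and] [NP [Det this] [N river]]] [VP [V found] [NP [Det this] [N child]]]]
The span 'a river and this river' is the NP node built by NP → NP Conj NP.
Its mother is the S built by S → NP VP.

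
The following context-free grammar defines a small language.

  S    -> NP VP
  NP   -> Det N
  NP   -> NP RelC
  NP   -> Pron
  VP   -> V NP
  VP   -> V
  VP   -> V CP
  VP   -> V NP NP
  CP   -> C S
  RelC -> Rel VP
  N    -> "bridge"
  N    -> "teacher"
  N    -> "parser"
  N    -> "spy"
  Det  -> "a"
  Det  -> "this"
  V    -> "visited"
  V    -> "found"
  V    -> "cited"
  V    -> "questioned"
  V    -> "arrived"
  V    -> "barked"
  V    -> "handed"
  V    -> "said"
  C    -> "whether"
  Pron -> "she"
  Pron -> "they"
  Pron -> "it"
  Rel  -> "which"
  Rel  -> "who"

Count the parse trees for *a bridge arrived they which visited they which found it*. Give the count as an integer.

6

Two of the 6 distinct bracketings:
[S [NP [Det a] [N bridge]] [VP [V arrived] [NP [NP [Pron they]] [RelC [Rel which] [VP [V visited] [NP [NP [Pron they]] [RelC [Rel which] [VP [V found] [NP [Pron it]]]]]]]]]]
[S [NP [Det a] [N bridge]] [VP [V arrived] [NP [NP [Pron they]] [RelC [Rel which] [VP [V visited] [NP [NP [Pron they]] [RelC [Rel which] [VP [V found]]]] [NP [Pron it]]]]]]]
The difference turns on whether VP → V is used at the relevant span, versus an alternative expansion of VP.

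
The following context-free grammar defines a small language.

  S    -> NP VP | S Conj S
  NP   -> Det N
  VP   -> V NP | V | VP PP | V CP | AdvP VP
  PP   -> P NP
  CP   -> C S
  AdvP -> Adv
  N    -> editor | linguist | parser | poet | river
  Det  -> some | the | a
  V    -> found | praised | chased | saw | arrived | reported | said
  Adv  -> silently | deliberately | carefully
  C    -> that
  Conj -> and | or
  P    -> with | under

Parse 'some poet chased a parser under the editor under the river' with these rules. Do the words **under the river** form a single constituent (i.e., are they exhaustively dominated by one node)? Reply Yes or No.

Yes

[S [NP [Det some] [N poet]] [VP [VP [VP [V chased] [NP [Det a] [N parser]]] [PP [P under] [NP [Det the] [N editor]]]] [PP [P under] [NP [Det the] [N river]]]]]
The words 'under the river' are exhaustively dominated by a single PP node (built by PP → P NP), so they form a constituent.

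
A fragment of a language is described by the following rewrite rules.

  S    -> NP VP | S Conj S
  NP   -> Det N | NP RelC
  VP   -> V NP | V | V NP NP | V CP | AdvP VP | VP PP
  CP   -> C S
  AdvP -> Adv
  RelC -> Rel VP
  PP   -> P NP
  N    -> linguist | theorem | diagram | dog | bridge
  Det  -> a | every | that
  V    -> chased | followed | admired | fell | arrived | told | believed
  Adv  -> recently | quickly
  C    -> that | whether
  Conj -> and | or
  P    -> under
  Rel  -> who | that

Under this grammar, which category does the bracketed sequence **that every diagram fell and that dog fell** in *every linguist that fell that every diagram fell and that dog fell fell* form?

CP

S
  NP
    NP
      Det: every
      N: linguist
    RelC
      Rel: that
      VP
        V: fell
        CP
          C: that
          S
            S
              NP
                Det: every
                N: diagram
              VP
                V: fell
            Conj: and
            S
              NP
                Det: that
                N: dog
              VP
                V: fell
  VP
    V: fell
The span 'that every diagram fell and that dog fell' is the CP node built by CP → C S.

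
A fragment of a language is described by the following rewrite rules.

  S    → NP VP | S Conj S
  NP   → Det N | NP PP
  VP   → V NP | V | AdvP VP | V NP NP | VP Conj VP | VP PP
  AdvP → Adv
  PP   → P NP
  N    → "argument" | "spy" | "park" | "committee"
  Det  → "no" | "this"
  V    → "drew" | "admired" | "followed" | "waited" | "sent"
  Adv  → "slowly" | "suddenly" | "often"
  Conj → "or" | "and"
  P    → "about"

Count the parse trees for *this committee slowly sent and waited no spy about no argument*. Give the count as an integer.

Two of the 7 distinct bracketings:
[S [NP [Det this] [N committee]] [VP [AdvP [Adv slowly]] [VP [VP [V sent]] [Conj and] [VP [V waited] [NP [NP [Det no] [N spy]] [PP [P about] [NP [Det no] [N argument]]]]]]]]
[S [NP [Det this] [N committee]] [VP [AdvP [Adv slowly]] [VP [VP [V sent]] [Conj and] [VP [VP [V waited] [NP [Det no] [N spy]]] [PP [P about] [NP [Det no] [N argument]]]]]]]
The difference turns on whether NP → NP PP is used at the relevant span, versus an alternative expansion of NP.

7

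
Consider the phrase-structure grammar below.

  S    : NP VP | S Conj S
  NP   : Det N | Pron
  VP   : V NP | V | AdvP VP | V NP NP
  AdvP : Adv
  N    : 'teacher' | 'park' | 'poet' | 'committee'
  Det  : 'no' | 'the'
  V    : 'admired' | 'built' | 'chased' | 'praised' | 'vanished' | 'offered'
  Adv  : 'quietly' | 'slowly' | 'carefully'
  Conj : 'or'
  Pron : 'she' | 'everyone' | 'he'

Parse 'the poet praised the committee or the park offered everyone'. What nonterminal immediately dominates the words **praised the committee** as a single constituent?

[S [S [NP [Det the] [N poet]] [VP [V praised] [NP [Det the] [N committee]]]] [Conj or] [S [NP [Det the] [N park]] [VP [V offered] [NP [Pron everyone]]]]]
The span 'praised the committee' is the VP node built by VP → V NP.

VP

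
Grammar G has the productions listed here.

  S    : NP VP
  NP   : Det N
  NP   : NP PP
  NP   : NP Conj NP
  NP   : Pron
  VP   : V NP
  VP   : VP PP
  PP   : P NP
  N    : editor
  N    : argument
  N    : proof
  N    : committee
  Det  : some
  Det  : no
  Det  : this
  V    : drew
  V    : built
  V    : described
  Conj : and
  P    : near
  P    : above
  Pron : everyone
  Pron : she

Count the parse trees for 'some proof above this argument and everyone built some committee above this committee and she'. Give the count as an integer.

6

Two of the 6 distinct bracketings:
[S [NP [NP [Det some] [N proof]] [PP [P above] [NP [NP [Det this] [N argument]] [Conj and] [NP [Pron everyone]]]]] [VP [V built] [NP [NP [Det some] [N committee]] [PP [P above] [NP [NP [Det this] [N committee]] [Conj and] [NP [Pron she]]]]]]]
[S [NP [NP [Det some] [N proof]] [PP [P above] [NP [NP [Det this] [N argument]] [Conj and] [NP [Pron everyone]]]]] [VP [V built] [NP [NP [NP [Det some] [N committee]] [PP [P above] [NP [Det this] [N committee]]]] [Conj and] [NP [Pron she]]]]]
The trees differ in how a recursive rule is bracketed over the same span.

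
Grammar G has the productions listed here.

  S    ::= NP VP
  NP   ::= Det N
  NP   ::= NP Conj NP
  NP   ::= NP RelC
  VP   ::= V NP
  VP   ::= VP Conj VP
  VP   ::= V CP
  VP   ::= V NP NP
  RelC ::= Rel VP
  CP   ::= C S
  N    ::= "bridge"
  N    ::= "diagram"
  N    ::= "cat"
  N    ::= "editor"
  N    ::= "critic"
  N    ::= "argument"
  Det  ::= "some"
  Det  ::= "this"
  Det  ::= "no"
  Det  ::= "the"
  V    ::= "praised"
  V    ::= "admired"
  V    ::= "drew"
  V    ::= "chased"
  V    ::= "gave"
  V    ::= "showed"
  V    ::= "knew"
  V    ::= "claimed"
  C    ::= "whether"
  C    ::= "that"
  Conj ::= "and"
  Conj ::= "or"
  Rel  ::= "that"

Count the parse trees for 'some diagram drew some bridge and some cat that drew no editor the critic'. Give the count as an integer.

Two of the 4 distinct bracketings:
[S [NP [Det some] [N diagram]] [VP [V drew] [NP [NP [Det some] [N bridge]] [Conj and] [NP [NP [Det some] [N cat]] [RelC [Rel that] [VP [V drew] [NP [Det no] [N editor]] [NP [Det the] [N critic]]]]]]]]
[S [NP [Det some] [N diagram]] [VP [V drew] [NP [NP [NP [Det some] [N bridge]] [Conj and] [NP [Det some] [N cat]]] [RelC [Rel that] [VP [V drew] [NP [Det no] [N editor]] [NP [Det the] [N critic]]]]]]]
The trees differ in how a recursive rule is bracketed over the same span.

4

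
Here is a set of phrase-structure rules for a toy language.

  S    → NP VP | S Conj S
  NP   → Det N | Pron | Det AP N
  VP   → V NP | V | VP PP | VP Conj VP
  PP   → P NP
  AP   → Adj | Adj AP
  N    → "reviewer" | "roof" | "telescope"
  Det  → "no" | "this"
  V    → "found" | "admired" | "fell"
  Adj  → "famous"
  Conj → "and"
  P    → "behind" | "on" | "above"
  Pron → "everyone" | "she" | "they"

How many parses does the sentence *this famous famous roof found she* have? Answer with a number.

[S [NP [Det this] [AP [Adj famous] [AP [Adj famous]]] [N roof]] [VP [V found] [NP [Pron she]]]]
No rule offers an alternative attachment or grouping for any span, so this is the only derivation.

1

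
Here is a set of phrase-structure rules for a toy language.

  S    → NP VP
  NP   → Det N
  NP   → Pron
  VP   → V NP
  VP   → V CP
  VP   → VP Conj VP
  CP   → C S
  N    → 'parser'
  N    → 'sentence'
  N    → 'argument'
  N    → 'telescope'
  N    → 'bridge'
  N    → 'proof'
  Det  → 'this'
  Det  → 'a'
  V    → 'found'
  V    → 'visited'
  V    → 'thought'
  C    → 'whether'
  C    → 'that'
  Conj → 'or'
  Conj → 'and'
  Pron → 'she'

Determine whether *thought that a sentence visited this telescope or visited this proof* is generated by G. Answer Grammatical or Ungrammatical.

Ungrammatical

For S → NP VP, no prefix of the string parses as an NP.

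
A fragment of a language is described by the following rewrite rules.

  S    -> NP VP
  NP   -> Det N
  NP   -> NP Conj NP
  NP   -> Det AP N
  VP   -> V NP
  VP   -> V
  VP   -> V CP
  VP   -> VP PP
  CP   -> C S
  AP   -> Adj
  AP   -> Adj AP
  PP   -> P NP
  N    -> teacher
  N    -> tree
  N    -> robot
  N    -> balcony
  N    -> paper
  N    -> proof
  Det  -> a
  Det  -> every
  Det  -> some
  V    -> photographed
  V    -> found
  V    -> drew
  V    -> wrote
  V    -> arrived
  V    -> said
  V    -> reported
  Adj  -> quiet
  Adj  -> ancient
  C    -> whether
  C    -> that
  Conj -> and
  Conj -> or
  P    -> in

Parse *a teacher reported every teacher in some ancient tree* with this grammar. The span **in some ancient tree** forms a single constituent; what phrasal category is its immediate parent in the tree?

VP

S
  NP
    Det: a
    N: teacher
  VP
    VP
      V: reported
      NP
        Det: every
        N: teacher
    PP
      P: in
      NP
        Det: some
        AP
          Adj: ancient
        N: tree
The span 'in some ancient tree' is the PP node built by PP → P NP.
Its mother is the VP built by VP → VP PP.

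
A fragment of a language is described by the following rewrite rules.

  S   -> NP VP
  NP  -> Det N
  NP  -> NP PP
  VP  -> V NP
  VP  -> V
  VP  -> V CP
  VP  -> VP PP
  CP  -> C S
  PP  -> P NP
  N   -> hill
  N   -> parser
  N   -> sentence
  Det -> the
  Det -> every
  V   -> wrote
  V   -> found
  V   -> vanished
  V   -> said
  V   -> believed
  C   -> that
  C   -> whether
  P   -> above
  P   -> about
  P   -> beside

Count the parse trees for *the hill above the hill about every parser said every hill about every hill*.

4

Two of the 4 distinct bracketings:
[S [NP [NP [Det the] [N hill]] [PP [P above] [NP [NP [Det the] [N hill]] [PP [P about] [NP [Det every] [N parser]]]]]] [VP [V said] [NP [NP [Det every] [N hill]] [PP [P about] [NP [Det every] [N hill]]]]]]
[S [NP [NP [Det the] [N hill]] [PP [P above] [NP [NP [Det the] [N hill]] [PP [P about] [NP [Det every] [N parser]]]]]] [VP [VP [V said] [NP [Det every] [N hill]]] [PP [P about] [NP [Det every] [N hill]]]]]
The difference turns on whether VP → VP PP is used at the relevant span, versus an alternative expansion of VP.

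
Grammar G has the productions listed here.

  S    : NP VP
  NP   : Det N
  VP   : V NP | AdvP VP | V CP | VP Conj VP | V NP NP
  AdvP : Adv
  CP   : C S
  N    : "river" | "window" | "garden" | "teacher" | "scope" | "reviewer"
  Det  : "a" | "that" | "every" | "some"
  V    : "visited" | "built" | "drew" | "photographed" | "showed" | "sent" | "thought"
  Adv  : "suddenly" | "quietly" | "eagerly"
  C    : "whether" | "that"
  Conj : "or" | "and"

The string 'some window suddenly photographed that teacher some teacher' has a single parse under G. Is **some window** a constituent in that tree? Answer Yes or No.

[S [NP [Det some] [N window]] [VP [AdvP [Adv suddenly]] [VP [V photographed] [NP [Det that] [N teacher]] [NP [Det some] [N teacher]]]]]
The words 'some window' are exhaustively dominated by a single NP node (built by NP → Det N), so they form a constituent.

Yes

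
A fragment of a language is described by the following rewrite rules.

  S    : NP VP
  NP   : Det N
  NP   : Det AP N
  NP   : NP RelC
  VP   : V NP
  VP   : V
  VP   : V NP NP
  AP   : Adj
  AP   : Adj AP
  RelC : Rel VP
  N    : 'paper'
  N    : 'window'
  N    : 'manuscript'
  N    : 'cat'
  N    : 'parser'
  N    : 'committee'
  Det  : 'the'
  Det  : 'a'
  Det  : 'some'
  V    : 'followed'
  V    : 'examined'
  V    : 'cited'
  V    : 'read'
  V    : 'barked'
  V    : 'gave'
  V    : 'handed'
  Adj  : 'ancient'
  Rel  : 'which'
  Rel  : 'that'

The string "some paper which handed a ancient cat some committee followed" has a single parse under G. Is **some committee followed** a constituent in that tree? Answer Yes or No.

No

[S [NP [NP [Det some] [N paper]] [RelC [Rel which] [VP [V handed] [NP [Det a] [AP [Adj ancient]] [N cat]] [NP [Det some] [N committee]]]]] [VP [V followed]]]
The smallest constituent containing 'some committee followed' is the S spanning 'some paper which handed a ancient cat some committee followed'; no single node in the tree dominates exactly the given words.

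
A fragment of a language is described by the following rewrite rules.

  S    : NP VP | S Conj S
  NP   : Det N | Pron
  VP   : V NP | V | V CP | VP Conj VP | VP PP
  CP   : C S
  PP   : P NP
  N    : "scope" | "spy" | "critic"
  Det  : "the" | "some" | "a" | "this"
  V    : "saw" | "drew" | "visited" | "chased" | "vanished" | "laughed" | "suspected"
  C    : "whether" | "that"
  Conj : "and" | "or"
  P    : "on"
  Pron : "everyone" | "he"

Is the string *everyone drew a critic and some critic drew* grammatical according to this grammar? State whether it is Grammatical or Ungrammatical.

Grammatical

S
  S
    NP
      Pron: everyone
    VP
      V: drew
      NP
        Det: a
        N: critic
  Conj: and
  S
    NP
      Det: some
      N: critic
    VP
      V: drew
The bracketing above is licensed at every node by one of the given productions, with S at the root.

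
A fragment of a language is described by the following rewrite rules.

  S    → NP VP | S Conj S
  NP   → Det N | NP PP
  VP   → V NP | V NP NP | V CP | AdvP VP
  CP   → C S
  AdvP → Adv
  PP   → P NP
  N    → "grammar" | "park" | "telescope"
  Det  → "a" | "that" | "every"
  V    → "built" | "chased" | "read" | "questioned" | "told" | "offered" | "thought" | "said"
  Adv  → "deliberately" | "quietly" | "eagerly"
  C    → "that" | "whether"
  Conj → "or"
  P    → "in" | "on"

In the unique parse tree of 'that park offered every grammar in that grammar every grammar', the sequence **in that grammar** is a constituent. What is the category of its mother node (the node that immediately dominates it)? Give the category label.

[S [NP [Det that] [N park]] [VP [V offered] [NP [NP [Det every] [N grammar]] [PP [P in] [NP [Det that] [N grammar]]]] [NP [Det every] [N grammar]]]]
The span 'in that grammar' is the PP node built by PP → P NP.
Its mother is the NP built by NP → NP PP.

NP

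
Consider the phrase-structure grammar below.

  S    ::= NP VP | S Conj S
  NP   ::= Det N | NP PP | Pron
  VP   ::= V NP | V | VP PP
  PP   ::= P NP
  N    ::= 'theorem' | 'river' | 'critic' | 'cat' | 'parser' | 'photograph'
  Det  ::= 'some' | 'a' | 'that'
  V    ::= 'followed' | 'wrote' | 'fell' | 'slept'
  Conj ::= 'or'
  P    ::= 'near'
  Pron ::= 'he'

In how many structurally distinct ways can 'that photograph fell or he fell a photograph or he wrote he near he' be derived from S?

4

Two of the 4 distinct bracketings:
[S [S [NP [Det that] [N photograph]] [VP [V fell]]] [Conj or] [S [S [NP [Pron he]] [VP [V fell] [NP [Det a] [N photograph]]]] [Conj or] [S [NP [Pron he]] [VP [V wrote] [NP [NP [Pron he]] [PP [P near] [NP [Pron he]]]]]]]]
[S [S [NP [Det that] [N photograph]] [VP [V fell]]] [Conj or] [S [S [NP [Pron he]] [VP [V fell] [NP [Det a] [N photograph]]]] [Conj or] [S [NP [Pron he]] [VP [VP [V wrote] [NP [Pron he]]] [PP [P near] [NP [Pron he]]]]]]]
The difference turns on whether NP → NP PP is used at the relevant span, versus an alternative expansion of NP.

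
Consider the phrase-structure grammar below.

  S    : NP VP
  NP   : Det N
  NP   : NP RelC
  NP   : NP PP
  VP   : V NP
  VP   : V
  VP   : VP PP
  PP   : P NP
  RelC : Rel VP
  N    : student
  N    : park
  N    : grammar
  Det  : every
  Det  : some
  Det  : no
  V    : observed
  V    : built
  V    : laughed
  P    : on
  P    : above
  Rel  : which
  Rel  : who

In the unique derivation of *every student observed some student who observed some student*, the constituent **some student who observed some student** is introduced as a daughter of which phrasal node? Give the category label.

S
  NP
    Det: every
    N: student
  VP
    V: observed
    NP
      NP
        Det: some
        N: student
      RelC
        Rel: who
        VP
          V: observed
          NP
            Det: some
            N: student
The span 'some student who observed some student' is the NP node built by NP → NP RelC.
Its mother is the VP built by VP → V NP.

VP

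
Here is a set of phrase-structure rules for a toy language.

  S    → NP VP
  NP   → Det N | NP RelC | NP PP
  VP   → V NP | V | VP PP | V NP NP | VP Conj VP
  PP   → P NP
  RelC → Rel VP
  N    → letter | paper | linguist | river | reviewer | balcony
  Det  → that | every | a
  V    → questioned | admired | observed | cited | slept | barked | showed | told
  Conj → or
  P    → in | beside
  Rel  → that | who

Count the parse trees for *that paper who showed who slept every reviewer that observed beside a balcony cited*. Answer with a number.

6

Two of the 6 distinct bracketings:
[S [NP [NP [NP [Det that] [N paper]] [RelC [Rel who] [VP [V showed]]]] [RelC [Rel who] [VP [V slept] [NP [NP [Det every] [N reviewer]] [RelC [Rel that] [VP [VP [V observed]] [PP [P beside] [NP [Det a] [N balcony]]]]]]]]] [VP [V cited]]]
[S [NP [NP [NP [Det that] [N paper]] [RelC [Rel who] [VP [V showed]]]] [RelC [Rel who] [VP [V slept] [NP [NP [NP [Det every] [N reviewer]] [RelC [Rel that] [VP [V observed]]]] [PP [P beside] [NP [Det a] [N balcony]]]]]]] [VP [V cited]]]
The difference turns on whether NP → NP PP is used at the relevant span, versus an alternative expansion of NP.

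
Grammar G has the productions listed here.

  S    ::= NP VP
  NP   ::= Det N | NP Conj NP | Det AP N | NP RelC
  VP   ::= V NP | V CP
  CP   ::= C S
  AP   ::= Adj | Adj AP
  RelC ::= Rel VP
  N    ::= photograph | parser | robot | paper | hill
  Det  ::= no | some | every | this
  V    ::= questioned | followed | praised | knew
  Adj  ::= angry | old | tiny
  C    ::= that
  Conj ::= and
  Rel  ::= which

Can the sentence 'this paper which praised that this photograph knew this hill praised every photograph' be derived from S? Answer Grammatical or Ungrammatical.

Grammatical

[S [NP [NP [Det this] [N paper]] [RelC [Rel which] [VP [V praised] [CP [C that] [S [NP [Det this] [N photograph]] [VP [V knew] [NP [Det this] [N hill]]]]]]]] [VP [V praised] [NP [Det every] [N photograph]]]]
Each bracket corresponds to one application of a listed rule, so the string is derivable from S.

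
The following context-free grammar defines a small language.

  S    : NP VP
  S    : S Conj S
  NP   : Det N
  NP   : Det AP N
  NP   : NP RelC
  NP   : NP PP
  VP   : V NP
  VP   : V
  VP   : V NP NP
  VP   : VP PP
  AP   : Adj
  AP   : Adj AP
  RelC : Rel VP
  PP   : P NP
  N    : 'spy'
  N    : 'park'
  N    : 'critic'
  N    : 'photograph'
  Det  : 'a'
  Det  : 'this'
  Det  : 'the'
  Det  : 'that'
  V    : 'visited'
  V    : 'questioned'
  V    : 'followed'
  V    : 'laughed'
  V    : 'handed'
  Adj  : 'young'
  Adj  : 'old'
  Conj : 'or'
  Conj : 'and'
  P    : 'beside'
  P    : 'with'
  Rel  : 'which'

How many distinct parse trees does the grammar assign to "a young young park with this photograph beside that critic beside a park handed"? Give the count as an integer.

5

Two of the 5 distinct bracketings:
[S [NP [NP [Det a] [AP [Adj young] [AP [Adj young]]] [N park]] [PP [P with] [NP [NP [Det this] [N photograph]] [PP [P beside] [NP [NP [Det that] [N critic]] [PP [P beside] [NP [Det a] [N park]]]]]]]] [VP [V handed]]]
[S [NP [NP [Det a] [AP [Adj young] [AP [Adj young]]] [N park]] [PP [P with] [NP [NP [NP [Det this] [N photograph]] [PP [P beside] [NP [Det that] [N critic]]]] [PP [P beside] [NP [Det a] [N park]]]]]] [VP [V handed]]]
The trees differ in how a recursive rule is bracketed over the same span.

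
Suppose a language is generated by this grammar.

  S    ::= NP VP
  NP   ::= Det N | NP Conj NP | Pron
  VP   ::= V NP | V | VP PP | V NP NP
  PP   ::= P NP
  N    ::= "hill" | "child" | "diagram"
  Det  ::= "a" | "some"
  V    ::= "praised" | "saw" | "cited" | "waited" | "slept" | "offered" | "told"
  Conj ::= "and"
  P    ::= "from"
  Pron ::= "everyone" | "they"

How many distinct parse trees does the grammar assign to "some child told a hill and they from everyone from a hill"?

[S [NP [Det some] [N child]] [VP [VP [VP [V told] [NP [NP [Det a] [N hill]] [Conj and] [NP [Pron they]]]] [PP [P from] [NP [Pron everyone]]]] [PP [P from] [NP [Det a] [N hill]]]]]
No rule offers an alternative attachment or grouping for any span, so this is the only derivation.

1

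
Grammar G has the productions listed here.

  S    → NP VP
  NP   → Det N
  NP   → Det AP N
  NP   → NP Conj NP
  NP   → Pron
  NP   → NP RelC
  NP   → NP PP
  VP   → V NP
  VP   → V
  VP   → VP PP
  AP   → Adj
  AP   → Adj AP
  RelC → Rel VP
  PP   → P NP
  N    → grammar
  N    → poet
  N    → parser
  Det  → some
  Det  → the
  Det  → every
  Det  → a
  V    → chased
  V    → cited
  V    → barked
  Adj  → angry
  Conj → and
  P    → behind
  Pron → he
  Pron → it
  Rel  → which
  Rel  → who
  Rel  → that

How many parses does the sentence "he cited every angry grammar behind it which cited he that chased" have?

Two of the 7 distinct bracketings:
[S [NP [Pron he]] [VP [V cited] [NP [NP [NP [Det every] [AP [Adj angry]] [N grammar]] [PP [P behind] [NP [Pron it]]]] [RelC [Rel which] [VP [V cited] [NP [NP [Pron he]] [RelC [Rel that] [VP [V chased]]]]]]]]]
[S [NP [Pron he]] [VP [V cited] [NP [NP [NP [NP [Det every] [AP [Adj angry]] [N grammar]] [PP [P behind] [NP [Pron it]]]] [RelC [Rel which] [VP [V cited] [NP [Pron he]]]]] [RelC [Rel that] [VP [V chased]]]]]]
The trees differ in how a recursive rule is bracketed over the same span.

7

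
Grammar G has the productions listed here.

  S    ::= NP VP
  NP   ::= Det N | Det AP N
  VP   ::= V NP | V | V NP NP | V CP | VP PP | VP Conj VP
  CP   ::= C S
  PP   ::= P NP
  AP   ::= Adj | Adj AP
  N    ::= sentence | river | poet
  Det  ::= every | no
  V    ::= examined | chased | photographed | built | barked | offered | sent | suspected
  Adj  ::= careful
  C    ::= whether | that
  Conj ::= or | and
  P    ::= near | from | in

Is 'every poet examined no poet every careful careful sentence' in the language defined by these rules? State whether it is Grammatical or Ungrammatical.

S
  NP
    Det: every
    N: poet
  VP
    V: examined
    NP
      Det: no
      N: poet
    NP
      Det: every
      AP
        Adj: careful
        AP
          Adj: careful
      N: sentence
Every word is introduced by a lexical rule and the phrasal rules combine the resulting categories into a single S.

Grammatical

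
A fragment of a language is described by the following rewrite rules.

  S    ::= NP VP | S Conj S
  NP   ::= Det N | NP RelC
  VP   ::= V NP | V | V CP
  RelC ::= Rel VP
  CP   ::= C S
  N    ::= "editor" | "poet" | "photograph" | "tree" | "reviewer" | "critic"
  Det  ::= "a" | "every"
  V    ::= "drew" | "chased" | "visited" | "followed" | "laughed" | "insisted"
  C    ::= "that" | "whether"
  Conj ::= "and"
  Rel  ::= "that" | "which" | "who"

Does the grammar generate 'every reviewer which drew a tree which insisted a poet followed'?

Grammatical

[S [NP [NP [Det every] [N reviewer]] [RelC [Rel which] [VP [V drew] [NP [NP [Det a] [N tree]] [RelC [Rel which] [VP [V insisted] [NP [Det a] [N poet]]]]]]]] [VP [V followed]]]
Each bracket corresponds to one application of a listed rule, so the string is derivable from S.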